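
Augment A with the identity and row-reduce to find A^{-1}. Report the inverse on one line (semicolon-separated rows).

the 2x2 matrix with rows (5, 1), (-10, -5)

inverse = [1/3 1/15; -2/3 -1/3]

Gauss-Jordan on [A | I]:
R1 <- (1/5)*R1:  [   1  1/5  |  1/5    0 ]
R2 <- R2 - (-10)*R1:  [  0  -3  |   2   1 ]
R2 <- (1/-3)*R2:  [    0     1  |  -2/3  -1/3 ]
R1 <- R1 - (1/5)*R2:  [    1     0  |   1/3  1/15 ]
Right block of [I | A^{-1}] is the inverse:
[  1/3  1/15 ]
[ -2/3  -1/3 ]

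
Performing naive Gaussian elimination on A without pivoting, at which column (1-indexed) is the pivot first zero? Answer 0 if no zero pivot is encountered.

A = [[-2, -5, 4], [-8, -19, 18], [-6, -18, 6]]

Naive forward elimination:
R2 <- R2 - (4)*R1:  [ 0  1  2 ]
R3 <- R3 - (3)*R1:  [  0  -3  -6 ]
R3 <- R3 - (-3)*R2:  [ 0  0  0 ]
Matrix at this point:
[ -2  -5  4 ]
[  0   1  2 ]
[  0   0  0 ]
Pivot entry (3,3) in the last row is zero and there are no rows below to swap with -> zero pivot in column 3 (A is singular).

first zero-pivot column = 3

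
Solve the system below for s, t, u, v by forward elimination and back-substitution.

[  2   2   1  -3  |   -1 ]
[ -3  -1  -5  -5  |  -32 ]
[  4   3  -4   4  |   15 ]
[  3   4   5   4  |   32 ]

(2, 1, 2, 3)

Forward elimination on [A|b]:
R2 <- R2 - (-3/2)*R1:  [     0      2   -7/2  -19/2  -67/2 ]
R3 <- R3 - (2)*R1:  [  0  -1  -6  10  17 ]
R4 <- R4 - (3/2)*R1:  [    0     1   7/2  17/2  67/2 ]
R3 <- R3 - (-1/2)*R2:  [     0      0  -31/4   21/4    1/4 ]
R4 <- R4 - (1/2)*R2:  [     0      0   21/4   53/4  201/4 ]
R4 <- R4 - (-21/31)*R3:  [       0        0        0   521/31  1563/31 ]
Row echelon form:
[ 2  2      1      -3  |       -1 ]
[ 0  2   -7/2   -19/2  |    -67/2 ]
[ 0  0  -31/4    21/4  |      1/4 ]
[ 0  0      0  521/31  |  1563/31 ]
Back-substitution:
v = (1563/31) / (521/31) = 3
u = (1/4 - (21/4)*(3)) / (-31/4) = 2
t = (-67/2 - (-7/2)*(2) - (-19/2)*(3)) / 2 = 1
s = (-1 - (2)*(1) - (1)*(2) - (-3)*(3)) / 2 = 2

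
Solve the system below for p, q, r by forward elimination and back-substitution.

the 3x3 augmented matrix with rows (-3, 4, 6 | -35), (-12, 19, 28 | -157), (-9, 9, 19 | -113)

Forward elimination on [A|b]:
R2 <- R2 - (4)*R1:  [   0    3    4  -17 ]
R3 <- R3 - (3)*R1:  [  0  -3   1  -8 ]
R3 <- R3 - (-1)*R2:  [   0    0    5  -25 ]
Row echelon form:
[ -3  4  6  |  -35 ]
[  0  3  4  |  -17 ]
[  0  0  5  |  -25 ]
Back-substitution:
r = (-25) / 5 = -5
q = (-17 - (4)*(-5)) / 3 = 1
p = (-35 - (4)*(1) - (6)*(-5)) / -3 = 3

(3, 1, -5)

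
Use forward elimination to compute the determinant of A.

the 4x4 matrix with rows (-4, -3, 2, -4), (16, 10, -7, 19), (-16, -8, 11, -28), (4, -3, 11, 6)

Forward elimination:
R2 <- R2 - (-4)*R1:  [  0  -2   1   3 ]
R3 <- R3 - (4)*R1:  [   0    4    3  -12 ]
R4 <- R4 - (-1)*R1:  [  0  -6  13   2 ]
R3 <- R3 - (-2)*R2:  [  0   0   5  -6 ]
R4 <- R4 - (3)*R2:  [  0   0  10  -7 ]
R4 <- R4 - (2)*R3:  [ 0  0  0  5 ]
Upper-triangular form:
[ -4  -3  2  -4 ]
[  0  -2  1   3 ]
[  0   0  5  -6 ]
[  0   0  0   5 ]
det(A) = (-1)^0 * (-4) * (-2) * (5) * (5) = 200  (0 row swaps -> sign +1)

det(A) = 200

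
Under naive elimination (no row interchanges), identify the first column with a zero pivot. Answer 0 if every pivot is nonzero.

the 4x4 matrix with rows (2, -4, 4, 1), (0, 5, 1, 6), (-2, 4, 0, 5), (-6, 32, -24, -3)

Naive forward elimination:
R3 <- R3 - (-1)*R1:  [ 0  0  4  6 ]
R4 <- R4 - (-3)*R1:  [   0   20  -12    0 ]
R4 <- R4 - (4)*R2:  [   0    0  -16  -24 ]
R4 <- R4 - (-4)*R3:  [ 0  0  0  0 ]
Matrix at this point:
[ 2  -4  4  1 ]
[ 0   5  1  6 ]
[ 0   0  4  6 ]
[ 0   0  0  0 ]
Pivot entry (4,4) in the last row is zero and there are no rows below to swap with -> zero pivot in column 4 (A is singular).

first zero-pivot column = 4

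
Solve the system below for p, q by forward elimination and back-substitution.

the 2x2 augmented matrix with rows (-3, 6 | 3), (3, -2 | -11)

Forward elimination on [A|b]:
R2 <- R2 - (-1)*R1:  [  0   4  -8 ]
Row echelon form:
[ -3  6  |   3 ]
[  0  4  |  -8 ]
Back-substitution:
q = (-8) / 4 = -2
p = (3 - (6)*(-2)) / -3 = -5

(-5, -2)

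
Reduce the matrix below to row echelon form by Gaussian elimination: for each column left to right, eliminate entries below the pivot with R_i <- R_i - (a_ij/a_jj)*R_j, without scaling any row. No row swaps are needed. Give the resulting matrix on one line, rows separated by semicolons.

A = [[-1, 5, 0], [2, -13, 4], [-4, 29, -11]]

Forward elimination:
R2 <- R2 - (-2)*R1:  [  0  -3   4 ]
R3 <- R3 - (4)*R1:  [   0    9  -11 ]
R3 <- R3 - (-3)*R2:  [ 0  0  1 ]
Row echelon form:
[ -1   5  0 ]
[  0  -3  4 ]
[  0   0  1 ]

REF = [-1 5 0; 0 -3 4; 0 0 1]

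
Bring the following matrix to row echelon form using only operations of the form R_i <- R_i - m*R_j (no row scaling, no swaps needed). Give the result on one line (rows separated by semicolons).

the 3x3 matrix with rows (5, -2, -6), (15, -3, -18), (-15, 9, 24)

REF = [5 -2 -6; 0 3 0; 0 0 6]

Forward elimination:
R2 <- R2 - (3)*R1:  [ 0  3  0 ]
R3 <- R3 - (-3)*R1:  [ 0  3  6 ]
R3 <- R3 - (1)*R2:  [ 0  0  6 ]
Row echelon form:
[ 5  -2  -6 ]
[ 0   3   0 ]
[ 0   0   6 ]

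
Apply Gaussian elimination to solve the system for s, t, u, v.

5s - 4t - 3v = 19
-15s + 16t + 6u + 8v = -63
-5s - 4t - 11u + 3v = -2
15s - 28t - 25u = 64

Forward elimination on [A|b]:
R2 <- R2 - (-3)*R1:  [  0   4   6  -1  -6 ]
R3 <- R3 - (-1)*R1:  [   0   -8  -11    0   17 ]
R4 <- R4 - (3)*R1:  [   0  -16  -25    9    7 ]
R3 <- R3 - (-2)*R2:  [  0   0   1  -2   5 ]
R4 <- R4 - (-4)*R2:  [   0    0   -1    5  -17 ]
R4 <- R4 - (-1)*R3:  [   0    0    0    3  -12 ]
Row echelon form:
[ 5  -4  0  -3  |   19 ]
[ 0   4  6  -1  |   -6 ]
[ 0   0  1  -2  |    5 ]
[ 0   0  0   3  |  -12 ]
Back-substitution:
v = (-12) / 3 = -4
u = (5 - (-2)*(-4)) / 1 = -3
t = (-6 - (6)*(-3) - (-1)*(-4)) / 4 = 2
s = (19 - (-4)*(2) - (-3)*(-4)) / 5 = 3

(3, 2, -3, -4)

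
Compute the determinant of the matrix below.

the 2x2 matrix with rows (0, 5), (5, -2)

Forward elimination:
R1 <-> R2   (pivot in column 1 was zero)
[ 5  -2 ]
[ 0   5 ]
Upper-triangular form:
[ 5  -2 ]
[ 0   5 ]
det(A) = (-1)^1 * (5) * (5) = -25  (1 row swap -> sign -1)

det(A) = -25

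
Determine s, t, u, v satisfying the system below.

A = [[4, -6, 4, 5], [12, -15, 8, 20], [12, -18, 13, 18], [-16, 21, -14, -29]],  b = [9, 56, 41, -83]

(-3, 0, -1, 5)

Forward elimination on [A|b]:
R2 <- R2 - (3)*R1:  [  0   3  -4   5  29 ]
R3 <- R3 - (3)*R1:  [  0   0   1   3  14 ]
R4 <- R4 - (-4)*R1:  [   0   -3    2   -9  -47 ]
R4 <- R4 - (-1)*R2:  [   0    0   -2   -4  -18 ]
R4 <- R4 - (-2)*R3:  [  0   0   0   2  10 ]
Row echelon form:
[ 4  -6   4  5  |   9 ]
[ 0   3  -4  5  |  29 ]
[ 0   0   1  3  |  14 ]
[ 0   0   0  2  |  10 ]
Back-substitution:
v = (10) / 2 = 5
u = (14 - (3)*(5)) / 1 = -1
t = (29 - (-4)*(-1) - (5)*(5)) / 3 = 0
s = (9 - (-6)*(0) - (4)*(-1) - (5)*(5)) / 4 = -3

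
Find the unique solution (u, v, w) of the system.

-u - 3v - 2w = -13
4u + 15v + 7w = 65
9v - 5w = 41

Forward elimination on [A|b]:
R2 <- R2 - (-4)*R1:  [  0   3  -1  13 ]
R3 <- R3 - (3)*R2:  [  0   0  -2   2 ]
Row echelon form:
[ -1  -3  -2  |  -13 ]
[  0   3  -1  |   13 ]
[  0   0  -2  |    2 ]
Back-substitution:
w = (2) / -2 = -1
v = (13 - (-1)*(-1)) / 3 = 4
u = (-13 - (-3)*(4) - (-2)*(-1)) / -1 = 3

(3, 4, -1)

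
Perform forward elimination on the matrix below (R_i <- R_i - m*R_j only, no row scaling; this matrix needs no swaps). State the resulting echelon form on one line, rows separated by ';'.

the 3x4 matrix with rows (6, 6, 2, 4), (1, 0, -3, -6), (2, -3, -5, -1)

REF = [6 6 2 4; 0 -1 -10/3 -20/3; 0 0 11 31]

Forward elimination:
R2 <- R2 - (1/6)*R1:  [     0     -1  -10/3  -20/3 ]
R3 <- R3 - (1/3)*R1:  [     0     -5  -17/3   -7/3 ]
R3 <- R3 - (5)*R2:  [  0   0  11  31 ]
Row echelon form:
[ 6   6      2      4 ]
[ 0  -1  -10/3  -20/3 ]
[ 0   0     11     31 ]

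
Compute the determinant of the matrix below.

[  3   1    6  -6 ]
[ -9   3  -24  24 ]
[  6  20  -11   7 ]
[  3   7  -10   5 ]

det(A) = -270

Forward elimination:
R2 <- R2 - (-3)*R1:  [  0   6  -6   6 ]
R3 <- R3 - (2)*R1:  [   0   18  -23   19 ]
R4 <- R4 - (1)*R1:  [   0    6  -16   11 ]
R3 <- R3 - (3)*R2:  [  0   0  -5   1 ]
R4 <- R4 - (1)*R2:  [   0    0  -10    5 ]
R4 <- R4 - (2)*R3:  [ 0  0  0  3 ]
Upper-triangular form:
[ 3  1   6  -6 ]
[ 0  6  -6   6 ]
[ 0  0  -5   1 ]
[ 0  0   0   3 ]
det(A) = (-1)^0 * (3) * (6) * (-5) * (3) = -270  (0 row swaps -> sign +1)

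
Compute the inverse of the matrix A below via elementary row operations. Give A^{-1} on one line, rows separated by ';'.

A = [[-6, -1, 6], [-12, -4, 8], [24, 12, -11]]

inverse = [13/9 -61/36 -4/9; -5/3 13/6 2/3; 4/3 -4/3 -1/3]

Gauss-Jordan on [A | I]:
R1 <- (1/-6)*R1:  [    1   1/6    -1  |  -1/6     0     0 ]
R2 <- R2 - (-12)*R1:  [  0  -2  -4  |  -2   1   0 ]
R3 <- R3 - (24)*R1:  [  0   8  13  |   4   0   1 ]
R2 <- (1/-2)*R2:  [    0     1     2  |     1  -1/2     0 ]
R1 <- R1 - (1/6)*R2:  [    1     0  -4/3  |  -1/3  1/12     0 ]
R3 <- R3 - (8)*R2:  [  0   0  -3  |  -4   4   1 ]
R3 <- (1/-3)*R3:  [    0     0     1  |   4/3  -4/3  -1/3 ]
R1 <- R1 - (-4/3)*R3:  [      1       0       0  |    13/9  -61/36    -4/9 ]
R2 <- R2 - (2)*R3:  [    0     1     0  |  -5/3  13/6   2/3 ]
Right block of [I | A^{-1}] is the inverse:
[ 13/9  -61/36  -4/9 ]
[ -5/3    13/6   2/3 ]
[  4/3    -4/3  -1/3 ]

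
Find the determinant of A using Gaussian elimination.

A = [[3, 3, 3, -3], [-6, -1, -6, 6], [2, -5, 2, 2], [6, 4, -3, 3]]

Forward elimination:
R2 <- R2 - (-2)*R1:  [ 0  5  0  0 ]
R3 <- R3 - (2/3)*R1:  [  0  -7   0   4 ]
R4 <- R4 - (2)*R1:  [  0  -2  -9   9 ]
R3 <- R3 - (-7/5)*R2:  [ 0  0  0  4 ]
R4 <- R4 - (-2/5)*R2:  [  0   0  -9   9 ]
R3 <-> R4   (pivot in column 3 was zero)
[ 3  3   3  -3 ]
[ 0  5   0   0 ]
[ 0  0  -9   9 ]
[ 0  0   0   4 ]
Upper-triangular form:
[ 3  3   3  -3 ]
[ 0  5   0   0 ]
[ 0  0  -9   9 ]
[ 0  0   0   4 ]
det(A) = (-1)^1 * (3) * (5) * (-9) * (4) = 540  (1 row swap -> sign -1)

det(A) = 540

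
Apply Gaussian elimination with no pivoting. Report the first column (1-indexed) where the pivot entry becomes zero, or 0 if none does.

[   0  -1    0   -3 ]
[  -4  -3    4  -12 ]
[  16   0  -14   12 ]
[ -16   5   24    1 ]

Naive forward elimination:
Pivot entry (1,1) is zero but row 2 has -4 in column 1 -> naive elimination stops; a row interchange (e.g. R1 <-> R2) would be required here.

first zero-pivot column = 1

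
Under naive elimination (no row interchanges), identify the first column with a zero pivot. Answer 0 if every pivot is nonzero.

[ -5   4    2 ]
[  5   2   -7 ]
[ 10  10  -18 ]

Naive forward elimination:
R2 <- R2 - (-1)*R1:  [  0   6  -5 ]
R3 <- R3 - (-2)*R1:  [   0   18  -14 ]
R3 <- R3 - (3)*R2:  [ 0  0  1 ]
All pivots nonzero; naive elimination completes without hitting a zero pivot.

first zero-pivot column = 0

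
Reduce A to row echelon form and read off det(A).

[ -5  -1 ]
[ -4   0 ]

det(A) = -4

Forward elimination:
R2 <- R2 - (4/5)*R1:  [   0  4/5 ]
Upper-triangular form:
[ -5   -1 ]
[  0  4/5 ]
det(A) = (-1)^0 * (-5) * (4/5) = -4  (0 row swaps -> sign +1)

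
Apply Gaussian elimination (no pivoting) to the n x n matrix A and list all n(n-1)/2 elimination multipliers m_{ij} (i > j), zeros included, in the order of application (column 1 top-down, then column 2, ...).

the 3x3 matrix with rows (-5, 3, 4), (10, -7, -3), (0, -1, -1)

multipliers: -2, 0, 1

Forward elimination:
R2 <- R2 - (-2)*R1:  [  0  -1   5 ]
R3: entry in column 1 is already 0 -> m_{31} = 0 (no row operation needed)
R3 <- R3 - (1)*R2:  [  0   0  -6 ]
Multipliers (in order of application): m_{21} = -2, m_{31} = 0, m_{32} = 1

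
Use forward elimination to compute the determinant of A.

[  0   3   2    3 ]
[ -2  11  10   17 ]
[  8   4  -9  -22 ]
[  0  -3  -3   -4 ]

Forward elimination:
R1 <-> R2   (pivot in column 1 was zero)
[ -2  11  10   17 ]
[  0   3   2    3 ]
[  8   4  -9  -22 ]
[  0  -3  -3   -4 ]
R3 <- R3 - (-4)*R1:  [  0  48  31  46 ]
R3 <- R3 - (16)*R2:  [  0   0  -1  -2 ]
R4 <- R4 - (-1)*R2:  [  0   0  -1  -1 ]
R4 <- R4 - (1)*R3:  [ 0  0  0  1 ]
Upper-triangular form:
[ -2  11  10  17 ]
[  0   3   2   3 ]
[  0   0  -1  -2 ]
[  0   0   0   1 ]
det(A) = (-1)^1 * (-2) * (3) * (-1) * (1) = -6  (1 row swap -> sign -1)

det(A) = -6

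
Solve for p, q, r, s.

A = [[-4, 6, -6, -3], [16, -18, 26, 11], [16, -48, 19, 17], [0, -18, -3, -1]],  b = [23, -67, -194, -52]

Forward elimination on [A|b]:
R2 <- R2 - (-4)*R1:  [  0   6   2  -1  25 ]
R3 <- R3 - (-4)*R1:  [    0   -24    -5     5  -102 ]
R3 <- R3 - (-4)*R2:  [  0   0   3   1  -2 ]
R4 <- R4 - (-3)*R2:  [  0   0   3  -4  23 ]
R4 <- R4 - (1)*R3:  [  0   0   0  -5  25 ]
Row echelon form:
[ -4  6  -6  -3  |  23 ]
[  0  6   2  -1  |  25 ]
[  0  0   3   1  |  -2 ]
[  0  0   0  -5  |  25 ]
Back-substitution:
s = (25) / -5 = -5
r = (-2 - (1)*(-5)) / 3 = 1
q = (25 - (2)*(1) - (-1)*(-5)) / 6 = 3
p = (23 - (6)*(3) - (-6)*(1) - (-3)*(-5)) / -4 = 1

(1, 3, 1, -5)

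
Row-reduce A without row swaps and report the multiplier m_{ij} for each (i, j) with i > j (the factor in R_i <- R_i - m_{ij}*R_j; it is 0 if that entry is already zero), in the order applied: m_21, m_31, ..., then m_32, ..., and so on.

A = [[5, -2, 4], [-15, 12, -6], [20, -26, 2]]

multipliers: -3, 4, -3

Forward elimination:
R2 <- R2 - (-3)*R1:  [ 0  6  6 ]
R3 <- R3 - (4)*R1:  [   0  -18  -14 ]
R3 <- R3 - (-3)*R2:  [ 0  0  4 ]
Multipliers (in order of application): m_{21} = -3, m_{31} = 4, m_{32} = -3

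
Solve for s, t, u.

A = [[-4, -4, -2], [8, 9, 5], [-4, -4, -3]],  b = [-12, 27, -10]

Forward elimination on [A|b]:
R2 <- R2 - (-2)*R1:  [ 0  1  1  3 ]
R3 <- R3 - (1)*R1:  [  0   0  -1   2 ]
Row echelon form:
[ -4  -4  -2  |  -12 ]
[  0   1   1  |    3 ]
[  0   0  -1  |    2 ]
Back-substitution:
u = (2) / -1 = -2
t = (3 - (1)*(-2)) / 1 = 5
s = (-12 - (-4)*(5) - (-2)*(-2)) / -4 = -1

(-1, 5, -2)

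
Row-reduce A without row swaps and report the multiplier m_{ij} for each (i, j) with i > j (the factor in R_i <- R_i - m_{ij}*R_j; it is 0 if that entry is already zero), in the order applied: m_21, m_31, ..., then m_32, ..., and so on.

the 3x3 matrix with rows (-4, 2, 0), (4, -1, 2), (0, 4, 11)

Forward elimination:
R2 <- R2 - (-1)*R1:  [ 0  1  2 ]
R3: entry in column 1 is already 0 -> m_{31} = 0 (no row operation needed)
R3 <- R3 - (4)*R2:  [ 0  0  3 ]
Multipliers (in order of application): m_{21} = -1, m_{31} = 0, m_{32} = 4

multipliers: -1, 0, 4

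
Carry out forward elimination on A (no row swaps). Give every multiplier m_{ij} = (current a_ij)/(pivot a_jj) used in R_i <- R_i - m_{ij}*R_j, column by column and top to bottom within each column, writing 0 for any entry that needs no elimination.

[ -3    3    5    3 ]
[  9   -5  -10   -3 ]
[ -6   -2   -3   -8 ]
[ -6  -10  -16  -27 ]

Forward elimination:
R2 <- R2 - (-3)*R1:  [ 0  4  5  6 ]
R3 <- R3 - (2)*R1:  [   0   -8  -13  -14 ]
R4 <- R4 - (2)*R1:  [   0  -16  -26  -33 ]
R3 <- R3 - (-2)*R2:  [  0   0  -3  -2 ]
R4 <- R4 - (-4)*R2:  [  0   0  -6  -9 ]
R4 <- R4 - (2)*R3:  [  0   0   0  -5 ]
Multipliers (in order of application): m_{21} = -3, m_{31} = 2, m_{41} = 2, m_{32} = -2, m_{42} = -4, m_{43} = 2

multipliers: -3, 2, 2, -2, -4, 2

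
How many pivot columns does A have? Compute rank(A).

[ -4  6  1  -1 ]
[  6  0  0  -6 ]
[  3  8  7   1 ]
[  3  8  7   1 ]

rank(A) = 3

Row reduction:
R2 <- R2 - (-3/2)*R1:  [     0      9    3/2  -15/2 ]
R3 <- R3 - (-3/4)*R1:  [    0  25/2  31/4   1/4 ]
R4 <- R4 - (-3/4)*R1:  [    0  25/2  31/4   1/4 ]
R3 <- R3 - (25/18)*R2:  [    0     0  17/3  32/3 ]
R4 <- R4 - (25/18)*R2:  [    0     0  17/3  32/3 ]
R4 <- R4 - (1)*R3:  [ 0  0  0  0 ]
Row echelon form:
[ -4  6     1     -1 ]
[  0  9   3/2  -15/2 ]
[  0  0  17/3   32/3 ]
[  0  0     0      0 ]
Nonzero rows / pivot columns: 3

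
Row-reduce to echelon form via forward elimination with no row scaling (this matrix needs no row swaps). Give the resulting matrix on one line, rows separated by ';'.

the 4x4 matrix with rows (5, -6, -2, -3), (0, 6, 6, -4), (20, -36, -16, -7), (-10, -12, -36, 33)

Forward elimination:
R3 <- R3 - (4)*R1:  [   0  -12   -8    5 ]
R4 <- R4 - (-2)*R1:  [   0  -24  -40   27 ]
R3 <- R3 - (-2)*R2:  [  0   0   4  -3 ]
R4 <- R4 - (-4)*R2:  [   0    0  -16   11 ]
R4 <- R4 - (-4)*R3:  [  0   0   0  -1 ]
Row echelon form:
[ 5  -6  -2  -3 ]
[ 0   6   6  -4 ]
[ 0   0   4  -3 ]
[ 0   0   0  -1 ]

REF = [5 -6 -2 -3; 0 6 6 -4; 0 0 4 -3; 0 0 0 -1]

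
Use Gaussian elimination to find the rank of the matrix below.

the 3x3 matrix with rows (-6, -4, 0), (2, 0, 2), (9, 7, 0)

Row reduction:
R2 <- R2 - (-1/3)*R1:  [    0  -4/3     2 ]
R3 <- R3 - (-3/2)*R1:  [ 0  1  0 ]
R3 <- R3 - (-3/4)*R2:  [   0    0  3/2 ]
Row echelon form:
[ -6    -4    0 ]
[  0  -4/3    2 ]
[  0     0  3/2 ]
Nonzero rows / pivot columns: 3

rank(A) = 3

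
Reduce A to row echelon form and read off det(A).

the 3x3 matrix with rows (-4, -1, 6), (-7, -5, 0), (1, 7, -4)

det(A) = -316

Forward elimination:
R2 <- R2 - (7/4)*R1:  [     0  -13/4  -21/2 ]
R3 <- R3 - (-1/4)*R1:  [    0  27/4  -5/2 ]
R3 <- R3 - (-27/13)*R2:  [       0        0  -316/13 ]
Upper-triangular form:
[ -4     -1        6 ]
[  0  -13/4    -21/2 ]
[  0      0  -316/13 ]
det(A) = (-1)^0 * (-4) * (-13/4) * (-316/13) = -316  (0 row swaps -> sign +1)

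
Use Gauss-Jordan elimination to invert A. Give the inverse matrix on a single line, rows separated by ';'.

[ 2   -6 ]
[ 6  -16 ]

inverse = [-4 3/2; -3/2 1/2]

Gauss-Jordan on [A | I]:
R1 <- (1/2)*R1:  [   1   -3  |  1/2    0 ]
R2 <- R2 - (6)*R1:  [  0   2  |  -3   1 ]
R2 <- (1/2)*R2:  [    0     1  |  -3/2   1/2 ]
R1 <- R1 - (-3)*R2:  [   1    0  |   -4  3/2 ]
Right block of [I | A^{-1}] is the inverse:
[   -4  3/2 ]
[ -3/2  1/2 ]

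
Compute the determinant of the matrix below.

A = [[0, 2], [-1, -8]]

Forward elimination:
R1 <-> R2   (pivot in column 1 was zero)
[ -1  -8 ]
[  0   2 ]
Upper-triangular form:
[ -1  -8 ]
[  0   2 ]
det(A) = (-1)^1 * (-1) * (2) = 2  (1 row swap -> sign -1)

det(A) = 2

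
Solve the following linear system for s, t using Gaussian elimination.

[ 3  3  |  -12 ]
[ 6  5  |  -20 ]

Forward elimination on [A|b]:
R2 <- R2 - (2)*R1:  [  0  -1   4 ]
Row echelon form:
[ 3   3  |  -12 ]
[ 0  -1  |    4 ]
Back-substitution:
t = (4) / -1 = -4
s = (-12 - (3)*(-4)) / 3 = 0

(0, -4)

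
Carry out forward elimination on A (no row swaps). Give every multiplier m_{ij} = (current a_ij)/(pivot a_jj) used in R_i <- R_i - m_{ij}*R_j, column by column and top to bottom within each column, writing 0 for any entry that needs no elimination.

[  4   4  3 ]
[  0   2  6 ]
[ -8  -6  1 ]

multipliers: 0, -2, 1

Forward elimination:
R2: entry in column 1 is already 0 -> m_{21} = 0 (no row operation needed)
R3 <- R3 - (-2)*R1:  [ 0  2  7 ]
R3 <- R3 - (1)*R2:  [ 0  0  1 ]
Multipliers (in order of application): m_{21} = 0, m_{31} = -2, m_{32} = 1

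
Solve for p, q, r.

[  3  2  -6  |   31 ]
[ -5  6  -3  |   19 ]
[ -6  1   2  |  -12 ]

(1, 2, -4)

Forward elimination on [A|b]:
R2 <- R2 - (-5/3)*R1:  [     0   28/3    -13  212/3 ]
R3 <- R3 - (-2)*R1:  [   0    5  -10   50 ]
R3 <- R3 - (15/28)*R2:  [      0       0  -85/28    85/7 ]
Row echelon form:
[ 3     2      -6  |     31 ]
[ 0  28/3     -13  |  212/3 ]
[ 0     0  -85/28  |   85/7 ]
Back-substitution:
r = (85/7) / (-85/28) = -4
q = (212/3 - (-13)*(-4)) / (28/3) = 2
p = (31 - (2)*(2) - (-6)*(-4)) / 3 = 1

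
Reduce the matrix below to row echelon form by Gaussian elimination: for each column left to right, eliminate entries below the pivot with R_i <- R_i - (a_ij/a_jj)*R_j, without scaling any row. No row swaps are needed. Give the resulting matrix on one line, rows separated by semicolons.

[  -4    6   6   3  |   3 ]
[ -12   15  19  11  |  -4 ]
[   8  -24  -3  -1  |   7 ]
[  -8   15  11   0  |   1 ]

Forward elimination:
R2 <- R2 - (3)*R1:  [   0   -3    1    2  -13 ]
R3 <- R3 - (-2)*R1:  [   0  -12    9    5   13 ]
R4 <- R4 - (2)*R1:  [  0   3  -1  -6  -5 ]
R3 <- R3 - (4)*R2:  [  0   0   5  -3  65 ]
R4 <- R4 - (-1)*R2:  [   0    0    0   -4  -18 ]
Row echelon form:
[ -4   6  6   3  |    3 ]
[  0  -3  1   2  |  -13 ]
[  0   0  5  -3  |   65 ]
[  0   0  0  -4  |  -18 ]

REF = [-4 6 6 3 3; 0 -3 1 2 -13; 0 0 5 -3 65; 0 0 0 -4 -18]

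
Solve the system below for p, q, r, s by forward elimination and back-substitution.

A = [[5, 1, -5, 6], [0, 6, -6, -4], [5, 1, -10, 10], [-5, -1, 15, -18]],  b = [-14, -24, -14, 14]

(-2, -4, 0, 0)

Forward elimination on [A|b]:
R3 <- R3 - (1)*R1:  [  0   0  -5   4   0 ]
R4 <- R4 - (-1)*R1:  [   0    0   10  -12    0 ]
R4 <- R4 - (-2)*R3:  [  0   0   0  -4   0 ]
Row echelon form:
[ 5  1  -5   6  |  -14 ]
[ 0  6  -6  -4  |  -24 ]
[ 0  0  -5   4  |    0 ]
[ 0  0   0  -4  |    0 ]
Back-substitution:
s = (0) / -4 = 0
r = (0 - (4)*(0)) / -5 = 0
q = (-24 - (-6)*(0) - (-4)*(0)) / 6 = -4
p = (-14 - (1)*(-4) - (-5)*(0) - (6)*(0)) / 5 = -2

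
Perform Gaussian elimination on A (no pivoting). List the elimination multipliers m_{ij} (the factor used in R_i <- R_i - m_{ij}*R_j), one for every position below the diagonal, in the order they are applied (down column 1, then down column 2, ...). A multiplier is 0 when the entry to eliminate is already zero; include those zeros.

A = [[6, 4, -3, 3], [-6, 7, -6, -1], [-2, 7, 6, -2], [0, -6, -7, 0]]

Forward elimination:
R2 <- R2 - (-1)*R1:  [  0  11  -9   2 ]
R3 <- R3 - (-1/3)*R1:  [    0  25/3     5    -1 ]
R4: entry in column 1 is already 0 -> m_{41} = 0 (no row operation needed)
R3 <- R3 - (25/33)*R2:  [      0       0  130/11  -83/33 ]
R4 <- R4 - (-6/11)*R2:  [       0        0  -131/11    12/11 ]
R4 <- R4 - (-131/130)*R3:  [        0         0         0  -563/390 ]
Multipliers (in order of application): m_{21} = -1, m_{31} = -1/3, m_{41} = 0, m_{32} = 25/33, m_{42} = -6/11, m_{43} = -131/130

multipliers: -1, -1/3, 0, 25/33, -6/11, -131/130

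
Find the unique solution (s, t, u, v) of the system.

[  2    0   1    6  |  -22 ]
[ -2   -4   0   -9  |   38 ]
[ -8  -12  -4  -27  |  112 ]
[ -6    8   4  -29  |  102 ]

(1, -1, 0, -4)

Forward elimination on [A|b]:
R2 <- R2 - (-1)*R1:  [  0  -4   1  -3  16 ]
R3 <- R3 - (-4)*R1:  [   0  -12    0   -3   24 ]
R4 <- R4 - (-3)*R1:  [   0    8    7  -11   36 ]
R3 <- R3 - (3)*R2:  [   0    0   -3    6  -24 ]
R4 <- R4 - (-2)*R2:  [   0    0    9  -17   68 ]
R4 <- R4 - (-3)*R3:  [  0   0   0   1  -4 ]
Row echelon form:
[ 2   0   1   6  |  -22 ]
[ 0  -4   1  -3  |   16 ]
[ 0   0  -3   6  |  -24 ]
[ 0   0   0   1  |   -4 ]
Back-substitution:
v = (-4) / 1 = -4
u = (-24 - (6)*(-4)) / -3 = 0
t = (16 - (1)*(0) - (-3)*(-4)) / -4 = -1
s = (-22 - (1)*(0) - (6)*(-4)) / 2 = 1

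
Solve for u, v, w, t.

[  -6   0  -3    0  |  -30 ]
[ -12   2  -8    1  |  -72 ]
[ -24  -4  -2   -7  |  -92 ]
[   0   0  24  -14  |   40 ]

Forward elimination on [A|b]:
R2 <- R2 - (2)*R1:  [   0    2   -2    1  -12 ]
R3 <- R3 - (4)*R1:  [  0  -4  10  -7  28 ]
R3 <- R3 - (-2)*R2:  [  0   0   6  -5   4 ]
R4 <- R4 - (4)*R3:  [  0   0   0   6  24 ]
Row echelon form:
[ -6  0  -3   0  |  -30 ]
[  0  2  -2   1  |  -12 ]
[  0  0   6  -5  |    4 ]
[  0  0   0   6  |   24 ]
Back-substitution:
t = (24) / 6 = 4
w = (4 - (-5)*(4)) / 6 = 4
v = (-12 - (-2)*(4) - (1)*(4)) / 2 = -4
u = (-30 - (-3)*(4)) / -6 = 3

(3, -4, 4, 4)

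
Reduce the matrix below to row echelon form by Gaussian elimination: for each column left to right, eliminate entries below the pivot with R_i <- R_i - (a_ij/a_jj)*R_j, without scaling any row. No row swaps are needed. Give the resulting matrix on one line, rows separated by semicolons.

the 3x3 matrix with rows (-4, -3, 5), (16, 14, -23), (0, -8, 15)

Forward elimination:
R2 <- R2 - (-4)*R1:  [  0   2  -3 ]
R3 <- R3 - (-4)*R2:  [ 0  0  3 ]
Row echelon form:
[ -4  -3   5 ]
[  0   2  -3 ]
[  0   0   3 ]

REF = [-4 -3 5; 0 2 -3; 0 0 3]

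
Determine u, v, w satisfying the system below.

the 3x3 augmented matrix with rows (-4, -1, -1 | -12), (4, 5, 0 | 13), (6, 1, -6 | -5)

Forward elimination on [A|b]:
R2 <- R2 - (-1)*R1:  [  0   4  -1   1 ]
R3 <- R3 - (-3/2)*R1:  [     0   -1/2  -15/2    -23 ]
R3 <- R3 - (-1/8)*R2:  [      0       0   -61/8  -183/8 ]
Row echelon form:
[ -4  -1     -1  |     -12 ]
[  0   4     -1  |       1 ]
[  0   0  -61/8  |  -183/8 ]
Back-substitution:
w = (-183/8) / (-61/8) = 3
v = (1 - (-1)*(3)) / 4 = 1
u = (-12 - (-1)*(1) - (-1)*(3)) / -4 = 2

(2, 1, 3)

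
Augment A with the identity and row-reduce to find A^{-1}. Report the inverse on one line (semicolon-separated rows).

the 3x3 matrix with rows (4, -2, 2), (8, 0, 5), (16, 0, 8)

inverse = [0 -1/2 5/16; -1/2 0 1/8; 0 1 -1/2]

Gauss-Jordan on [A | I]:
R1 <- (1/4)*R1:  [    1  -1/2   1/2  |   1/4     0     0 ]
R2 <- R2 - (8)*R1:  [  0   4   1  |  -2   1   0 ]
R3 <- R3 - (16)*R1:  [  0   8   0  |  -4   0   1 ]
R2 <- (1/4)*R2:  [    0     1   1/4  |  -1/2   1/4     0 ]
R1 <- R1 - (-1/2)*R2:  [   1    0  5/8  |    0  1/8    0 ]
R3 <- R3 - (8)*R2:  [  0   0  -2  |   0  -2   1 ]
R3 <- (1/-2)*R3:  [    0     0     1  |     0     1  -1/2 ]
R1 <- R1 - (5/8)*R3:  [    1     0     0  |     0  -1/2  5/16 ]
R2 <- R2 - (1/4)*R3:  [    0     1     0  |  -1/2     0   1/8 ]
Right block of [I | A^{-1}] is the inverse:
[    0  -1/2  5/16 ]
[ -1/2     0   1/8 ]
[    0     1  -1/2 ]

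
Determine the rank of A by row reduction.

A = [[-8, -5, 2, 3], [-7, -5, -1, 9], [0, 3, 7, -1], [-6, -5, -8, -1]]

Row reduction:
R2 <- R2 - (7/8)*R1:  [     0   -5/8  -11/4   51/8 ]
R4 <- R4 - (3/4)*R1:  [     0   -5/4  -19/2  -13/4 ]
R3 <- R3 - (-24/5)*R2:  [     0      0  -31/5  148/5 ]
R4 <- R4 - (2)*R2:  [   0    0   -4  -16 ]
R4 <- R4 - (20/31)*R3:  [        0         0         0  -1088/31 ]
Row echelon form:
[ -8    -5      2         3 ]
[  0  -5/8  -11/4      51/8 ]
[  0     0  -31/5     148/5 ]
[  0     0      0  -1088/31 ]
Nonzero rows / pivot columns: 4

rank(A) = 4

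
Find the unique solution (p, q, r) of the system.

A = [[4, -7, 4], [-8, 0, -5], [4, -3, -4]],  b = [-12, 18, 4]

(-1, 0, -2)

Forward elimination on [A|b]:
R2 <- R2 - (-2)*R1:  [   0  -14    3   -6 ]
R3 <- R3 - (1)*R1:  [  0   4  -8  16 ]
R3 <- R3 - (-2/7)*R2:  [     0      0  -50/7  100/7 ]
Row echelon form:
[ 4   -7      4  |    -12 ]
[ 0  -14      3  |     -6 ]
[ 0    0  -50/7  |  100/7 ]
Back-substitution:
r = (100/7) / (-50/7) = -2
q = (-6 - (3)*(-2)) / -14 = 0
p = (-12 - (-7)*(0) - (4)*(-2)) / 4 = -1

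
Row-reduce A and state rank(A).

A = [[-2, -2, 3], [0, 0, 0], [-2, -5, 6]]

Row reduction:
R3 <- R3 - (1)*R1:  [  0  -3   3 ]
R2 <-> R3   (pivot in column 2 was zero)
[ -2  -2  3 ]
[  0  -3  3 ]
[  0   0  0 ]
Row echelon form:
[ -2  -2  3 ]
[  0  -3  3 ]
[  0   0  0 ]
Nonzero rows / pivot columns: 2

rank(A) = 2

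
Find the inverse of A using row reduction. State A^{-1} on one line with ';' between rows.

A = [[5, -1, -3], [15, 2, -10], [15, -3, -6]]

Gauss-Jordan on [A | I]:
R1 <- (1/5)*R1:  [    1  -1/5  -3/5  |   1/5     0     0 ]
R2 <- R2 - (15)*R1:  [  0   5  -1  |  -3   1   0 ]
R3 <- R3 - (15)*R1:  [  0   0   3  |  -3   0   1 ]
R2 <- (1/5)*R2:  [    0     1  -1/5  |  -3/5   1/5     0 ]
R1 <- R1 - (-1/5)*R2:  [      1       0  -16/25  |    2/25    1/25       0 ]
R3 <- (1/3)*R3:  [   0    0    1  |   -1    0  1/3 ]
R1 <- R1 - (-16/25)*R3:  [      1       0       0  |  -14/25    1/25   16/75 ]
R2 <- R2 - (-1/5)*R3:  [    0     1     0  |  -4/5   1/5  1/15 ]
Right block of [I | A^{-1}] is the inverse:
[ -14/25  1/25  16/75 ]
[   -4/5   1/5   1/15 ]
[     -1     0    1/3 ]

inverse = [-14/25 1/25 16/75; -4/5 1/5 1/15; -1 0 1/3]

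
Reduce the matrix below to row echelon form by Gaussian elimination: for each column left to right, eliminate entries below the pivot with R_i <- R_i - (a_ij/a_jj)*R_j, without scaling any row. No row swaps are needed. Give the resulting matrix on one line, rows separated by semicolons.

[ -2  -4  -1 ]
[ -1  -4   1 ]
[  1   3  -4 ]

REF = [-2 -4 -1; 0 -2 3/2; 0 0 -15/4]

Forward elimination:
R2 <- R2 - (1/2)*R1:  [   0   -2  3/2 ]
R3 <- R3 - (-1/2)*R1:  [    0     1  -9/2 ]
R3 <- R3 - (-1/2)*R2:  [     0      0  -15/4 ]
Row echelon form:
[ -2  -4     -1 ]
[  0  -2    3/2 ]
[  0   0  -15/4 ]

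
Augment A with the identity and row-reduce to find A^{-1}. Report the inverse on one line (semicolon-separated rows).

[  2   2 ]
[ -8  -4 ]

inverse = [-1/2 -1/4; 1 1/4]

Gauss-Jordan on [A | I]:
R1 <- (1/2)*R1:  [   1    1  |  1/2    0 ]
R2 <- R2 - (-8)*R1:  [ 0  4  |  4  1 ]
R2 <- (1/4)*R2:  [   0    1  |    1  1/4 ]
R1 <- R1 - (1)*R2:  [    1     0  |  -1/2  -1/4 ]
Right block of [I | A^{-1}] is the inverse:
[ -1/2  -1/4 ]
[    1   1/4 ]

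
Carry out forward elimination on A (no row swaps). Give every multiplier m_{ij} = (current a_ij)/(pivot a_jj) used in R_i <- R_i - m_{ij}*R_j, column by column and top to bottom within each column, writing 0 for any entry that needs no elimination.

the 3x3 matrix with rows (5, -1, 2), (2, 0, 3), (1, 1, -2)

Forward elimination:
R2 <- R2 - (2/5)*R1:  [    0   2/5  11/5 ]
R3 <- R3 - (1/5)*R1:  [     0    6/5  -12/5 ]
R3 <- R3 - (3)*R2:  [  0   0  -9 ]
Multipliers (in order of application): m_{21} = 2/5, m_{31} = 1/5, m_{32} = 3

multipliers: 2/5, 1/5, 3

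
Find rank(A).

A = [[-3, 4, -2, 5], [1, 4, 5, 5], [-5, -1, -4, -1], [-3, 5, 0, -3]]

Row reduction:
R2 <- R2 - (-1/3)*R1:  [    0  16/3  13/3  20/3 ]
R3 <- R3 - (5/3)*R1:  [     0  -23/3   -2/3  -28/3 ]
R4 <- R4 - (1)*R1:  [  0   1   2  -8 ]
R3 <- R3 - (-23/16)*R2:  [     0      0  89/16    1/4 ]
R4 <- R4 - (3/16)*R2:  [     0      0  19/16  -37/4 ]
R4 <- R4 - (19/89)*R3:  [       0        0        0  -828/89 ]
Row echelon form:
[ -3     4     -2        5 ]
[  0  16/3   13/3     20/3 ]
[  0     0  89/16      1/4 ]
[  0     0      0  -828/89 ]
Nonzero rows / pivot columns: 4

rank(A) = 4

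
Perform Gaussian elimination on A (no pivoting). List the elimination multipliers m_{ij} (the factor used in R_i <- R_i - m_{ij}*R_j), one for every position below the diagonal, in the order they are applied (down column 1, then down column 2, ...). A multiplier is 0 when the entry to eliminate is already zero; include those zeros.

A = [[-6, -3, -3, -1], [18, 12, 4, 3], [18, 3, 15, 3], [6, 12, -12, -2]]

multipliers: -3, -3, -1, -2, 3, 0

Forward elimination:
R2 <- R2 - (-3)*R1:  [  0   3  -5   0 ]
R3 <- R3 - (-3)*R1:  [  0  -6   6   0 ]
R4 <- R4 - (-1)*R1:  [   0    9  -15   -3 ]
R3 <- R3 - (-2)*R2:  [  0   0  -4   0 ]
R4 <- R4 - (3)*R2:  [  0   0   0  -3 ]
R4: entry in column 3 is already 0 -> m_{43} = 0 (no row operation needed)
Multipliers (in order of application): m_{21} = -3, m_{31} = -3, m_{41} = -1, m_{32} = -2, m_{42} = 3, m_{43} = 0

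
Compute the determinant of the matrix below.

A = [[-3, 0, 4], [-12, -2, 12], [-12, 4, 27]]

Forward elimination:
R2 <- R2 - (4)*R1:  [  0  -2  -4 ]
R3 <- R3 - (4)*R1:  [  0   4  11 ]
R3 <- R3 - (-2)*R2:  [ 0  0  3 ]
Upper-triangular form:
[ -3   0   4 ]
[  0  -2  -4 ]
[  0   0   3 ]
det(A) = (-1)^0 * (-3) * (-2) * (3) = 18  (0 row swaps -> sign +1)

det(A) = 18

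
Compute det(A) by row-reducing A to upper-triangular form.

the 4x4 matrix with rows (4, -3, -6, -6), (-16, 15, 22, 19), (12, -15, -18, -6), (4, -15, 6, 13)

det(A) = -48

Forward elimination:
R2 <- R2 - (-4)*R1:  [  0   3  -2  -5 ]
R3 <- R3 - (3)*R1:  [  0  -6   0  12 ]
R4 <- R4 - (1)*R1:  [   0  -12   12   19 ]
R3 <- R3 - (-2)*R2:  [  0   0  -4   2 ]
R4 <- R4 - (-4)*R2:  [  0   0   4  -1 ]
R4 <- R4 - (-1)*R3:  [ 0  0  0  1 ]
Upper-triangular form:
[ 4  -3  -6  -6 ]
[ 0   3  -2  -5 ]
[ 0   0  -4   2 ]
[ 0   0   0   1 ]
det(A) = (-1)^0 * (4) * (3) * (-4) * (1) = -48  (0 row swaps -> sign +1)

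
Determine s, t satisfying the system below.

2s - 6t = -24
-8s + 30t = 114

(-3, 3)

Forward elimination on [A|b]:
R2 <- R2 - (-4)*R1:  [  0   6  18 ]
Row echelon form:
[ 2  -6  |  -24 ]
[ 0   6  |   18 ]
Back-substitution:
t = (18) / 6 = 3
s = (-24 - (-6)*(3)) / 2 = -3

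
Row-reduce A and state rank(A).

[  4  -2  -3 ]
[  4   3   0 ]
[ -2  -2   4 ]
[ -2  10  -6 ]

Row reduction:
R2 <- R2 - (1)*R1:  [ 0  5  3 ]
R3 <- R3 - (-1/2)*R1:  [   0   -3  5/2 ]
R4 <- R4 - (-1/2)*R1:  [     0      9  -15/2 ]
R3 <- R3 - (-3/5)*R2:  [     0      0  43/10 ]
R4 <- R4 - (9/5)*R2:  [       0        0  -129/10 ]
R4 <- R4 - (-3)*R3:  [ 0  0  0 ]
Row echelon form:
[ 4  -2     -3 ]
[ 0   5      3 ]
[ 0   0  43/10 ]
[ 0   0      0 ]
Nonzero rows / pivot columns: 3

rank(A) = 3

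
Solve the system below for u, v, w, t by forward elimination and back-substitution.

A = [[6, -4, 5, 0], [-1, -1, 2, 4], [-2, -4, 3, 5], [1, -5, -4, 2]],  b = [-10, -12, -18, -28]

Forward elimination on [A|b]:
R2 <- R2 - (-1/6)*R1:  [     0   -5/3   17/6      4  -41/3 ]
R3 <- R3 - (-1/3)*R1:  [     0  -16/3   14/3      5  -64/3 ]
R4 <- R4 - (1/6)*R1:  [     0  -13/3  -29/6      2  -79/3 ]
R3 <- R3 - (16/5)*R2:  [     0      0  -22/5  -39/5  112/5 ]
R4 <- R4 - (13/5)*R2:  [     0      0  -61/5  -42/5   46/5 ]
R4 <- R4 - (61/22)*R3:  [       0        0        0   291/22  -582/11 ]
Row echelon form:
[ 6    -4      5       0  |      -10 ]
[ 0  -5/3   17/6       4  |    -41/3 ]
[ 0     0  -22/5   -39/5  |    112/5 ]
[ 0     0      0  291/22  |  -582/11 ]
Back-substitution:
t = (-582/11) / (291/22) = -4
w = (112/5 - (-39/5)*(-4)) / (-22/5) = 2
v = (-41/3 - (17/6)*(2) - (4)*(-4)) / (-5/3) = 2
u = (-10 - (-4)*(2) - (5)*(2)) / 6 = -2

(-2, 2, 2, -4)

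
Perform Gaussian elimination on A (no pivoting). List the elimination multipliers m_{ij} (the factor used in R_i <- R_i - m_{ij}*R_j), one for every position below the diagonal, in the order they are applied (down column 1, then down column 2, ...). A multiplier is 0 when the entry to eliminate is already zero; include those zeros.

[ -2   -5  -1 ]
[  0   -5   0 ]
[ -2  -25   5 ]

multipliers: 0, 1, 4

Forward elimination:
R2: entry in column 1 is already 0 -> m_{21} = 0 (no row operation needed)
R3 <- R3 - (1)*R1:  [   0  -20    6 ]
R3 <- R3 - (4)*R2:  [ 0  0  6 ]
Multipliers (in order of application): m_{21} = 0, m_{31} = 1, m_{32} = 4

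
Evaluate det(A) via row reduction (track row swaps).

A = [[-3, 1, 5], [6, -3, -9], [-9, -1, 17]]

Forward elimination:
R2 <- R2 - (-2)*R1:  [  0  -1   1 ]
R3 <- R3 - (3)*R1:  [  0  -4   2 ]
R3 <- R3 - (4)*R2:  [  0   0  -2 ]
Upper-triangular form:
[ -3   1   5 ]
[  0  -1   1 ]
[  0   0  -2 ]
det(A) = (-1)^0 * (-3) * (-1) * (-2) = -6  (0 row swaps -> sign +1)

det(A) = -6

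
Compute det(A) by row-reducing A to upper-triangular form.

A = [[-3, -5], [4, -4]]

Forward elimination:
R2 <- R2 - (-4/3)*R1:  [     0  -32/3 ]
Upper-triangular form:
[ -3     -5 ]
[  0  -32/3 ]
det(A) = (-1)^0 * (-3) * (-32/3) = 32  (0 row swaps -> sign +1)

det(A) = 32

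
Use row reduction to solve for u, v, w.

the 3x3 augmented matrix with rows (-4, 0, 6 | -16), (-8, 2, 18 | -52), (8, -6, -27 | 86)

(1, -4, -2)

Forward elimination on [A|b]:
R2 <- R2 - (2)*R1:  [   0    2    6  -20 ]
R3 <- R3 - (-2)*R1:  [   0   -6  -15   54 ]
R3 <- R3 - (-3)*R2:  [  0   0   3  -6 ]
Row echelon form:
[ -4  0  6  |  -16 ]
[  0  2  6  |  -20 ]
[  0  0  3  |   -6 ]
Back-substitution:
w = (-6) / 3 = -2
v = (-20 - (6)*(-2)) / 2 = -4
u = (-16 - (6)*(-2)) / -4 = 1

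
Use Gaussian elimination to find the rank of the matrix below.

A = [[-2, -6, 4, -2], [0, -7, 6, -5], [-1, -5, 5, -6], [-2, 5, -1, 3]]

Row reduction:
R3 <- R3 - (1/2)*R1:  [  0  -2   3  -5 ]
R4 <- R4 - (1)*R1:  [  0  11  -5   5 ]
R3 <- R3 - (2/7)*R2:  [     0      0    9/7  -25/7 ]
R4 <- R4 - (-11/7)*R2:  [     0      0   31/7  -20/7 ]
R4 <- R4 - (31/9)*R3:  [    0     0     0  85/9 ]
Row echelon form:
[ -2  -6    4     -2 ]
[  0  -7    6     -5 ]
[  0   0  9/7  -25/7 ]
[  0   0    0   85/9 ]
Nonzero rows / pivot columns: 4

rank(A) = 4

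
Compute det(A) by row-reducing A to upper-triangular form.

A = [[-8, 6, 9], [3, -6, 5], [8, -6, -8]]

det(A) = 30

Forward elimination:
R2 <- R2 - (-3/8)*R1:  [     0  -15/4   67/8 ]
R3 <- R3 - (-1)*R1:  [ 0  0  1 ]
Upper-triangular form:
[ -8      6     9 ]
[  0  -15/4  67/8 ]
[  0      0     1 ]
det(A) = (-1)^0 * (-8) * (-15/4) * (1) = 30  (0 row swaps -> sign +1)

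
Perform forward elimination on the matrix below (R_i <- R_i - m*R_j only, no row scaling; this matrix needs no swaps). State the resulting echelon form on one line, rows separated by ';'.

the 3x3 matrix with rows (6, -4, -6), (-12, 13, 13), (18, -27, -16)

Forward elimination:
R2 <- R2 - (-2)*R1:  [ 0  5  1 ]
R3 <- R3 - (3)*R1:  [   0  -15    2 ]
R3 <- R3 - (-3)*R2:  [ 0  0  5 ]
Row echelon form:
[ 6  -4  -6 ]
[ 0   5   1 ]
[ 0   0   5 ]

REF = [6 -4 -6; 0 5 1; 0 0 5]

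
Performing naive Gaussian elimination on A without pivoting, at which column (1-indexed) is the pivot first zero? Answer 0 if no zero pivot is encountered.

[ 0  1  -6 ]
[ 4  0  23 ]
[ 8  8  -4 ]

Naive forward elimination:
Pivot entry (1,1) is zero but row 2 has 4 in column 1 -> naive elimination stops; a row interchange (e.g. R1 <-> R2) would be required here.

first zero-pivot column = 1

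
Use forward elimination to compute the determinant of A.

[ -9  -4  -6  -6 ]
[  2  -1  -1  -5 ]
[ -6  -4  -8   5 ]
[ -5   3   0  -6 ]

det(A) = 1521

Forward elimination:
R2 <- R2 - (-2/9)*R1:  [     0  -17/9   -7/3  -19/3 ]
R3 <- R3 - (2/3)*R1:  [    0  -4/3    -4     9 ]
R4 <- R4 - (5/9)*R1:  [    0  47/9  10/3  -8/3 ]
R3 <- R3 - (12/17)*R2:  [      0       0  -40/17  229/17 ]
R4 <- R4 - (-47/17)*R2:  [       0        0   -53/17  -343/17 ]
R4 <- R4 - (53/40)*R3:  [        0         0         0  -1521/40 ]
Upper-triangular form:
[ -9     -4      -6        -6 ]
[  0  -17/9    -7/3     -19/3 ]
[  0      0  -40/17    229/17 ]
[  0      0       0  -1521/40 ]
det(A) = (-1)^0 * (-9) * (-17/9) * (-40/17) * (-1521/40) = 1521  (0 row swaps -> sign +1)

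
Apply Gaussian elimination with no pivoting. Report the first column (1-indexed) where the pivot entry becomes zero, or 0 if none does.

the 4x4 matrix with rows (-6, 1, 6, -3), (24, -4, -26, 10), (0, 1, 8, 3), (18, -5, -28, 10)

first zero-pivot column = 2

Naive forward elimination:
R2 <- R2 - (-4)*R1:  [  0   0  -2  -2 ]
R4 <- R4 - (-3)*R1:  [   0   -2  -10    1 ]
Matrix at this point:
[ -6   1    6  -3 ]
[  0   0   -2  -2 ]
[  0   1    8   3 ]
[  0  -2  -10   1 ]
Pivot entry (2,2) is zero but row 3 has 1 in column 2 -> naive elimination stops; a row interchange (e.g. R2 <-> R3) would be required here.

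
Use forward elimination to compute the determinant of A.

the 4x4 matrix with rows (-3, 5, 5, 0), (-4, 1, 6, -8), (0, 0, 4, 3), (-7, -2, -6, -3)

Forward elimination:
R2 <- R2 - (4/3)*R1:  [     0  -17/3   -2/3     -8 ]
R4 <- R4 - (7/3)*R1:  [     0  -41/3  -53/3     -3 ]
R4 <- R4 - (41/17)*R2:  [       0        0  -273/17   277/17 ]
R4 <- R4 - (-273/68)*R3:  [       0        0        0  1927/68 ]
Upper-triangular form:
[ -3      5     5        0 ]
[  0  -17/3  -2/3       -8 ]
[  0      0     4        3 ]
[  0      0     0  1927/68 ]
det(A) = (-1)^0 * (-3) * (-17/3) * (4) * (1927/68) = 1927  (0 row swaps -> sign +1)

det(A) = 1927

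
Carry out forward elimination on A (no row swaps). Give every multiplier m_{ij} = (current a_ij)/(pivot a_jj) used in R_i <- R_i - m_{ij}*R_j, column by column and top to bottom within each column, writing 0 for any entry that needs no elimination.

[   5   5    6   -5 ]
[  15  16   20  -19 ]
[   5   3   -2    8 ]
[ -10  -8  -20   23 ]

Forward elimination:
R2 <- R2 - (3)*R1:  [  0   1   2  -4 ]
R3 <- R3 - (1)*R1:  [  0  -2  -8  13 ]
R4 <- R4 - (-2)*R1:  [  0   2  -8  13 ]
R3 <- R3 - (-2)*R2:  [  0   0  -4   5 ]
R4 <- R4 - (2)*R2:  [   0    0  -12   21 ]
R4 <- R4 - (3)*R3:  [ 0  0  0  6 ]
Multipliers (in order of application): m_{21} = 3, m_{31} = 1, m_{41} = -2, m_{32} = -2, m_{42} = 2, m_{43} = 3

multipliers: 3, 1, -2, -2, 2, 3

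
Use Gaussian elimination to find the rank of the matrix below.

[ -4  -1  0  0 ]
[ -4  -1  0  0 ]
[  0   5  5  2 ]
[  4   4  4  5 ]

rank(A) = 3

Row reduction:
R2 <- R2 - (1)*R1:  [ 0  0  0  0 ]
R4 <- R4 - (-1)*R1:  [ 0  3  4  5 ]
R2 <-> R3   (pivot in column 2 was zero)
[ -4  -1  0  0 ]
[  0   5  5  2 ]
[  0   0  0  0 ]
[  0   3  4  5 ]
R4 <- R4 - (3/5)*R2:  [    0     0     1  19/5 ]
R3 <-> R4   (pivot in column 3 was zero)
[ -4  -1  0     0 ]
[  0   5  5     2 ]
[  0   0  1  19/5 ]
[  0   0  0     0 ]
Row echelon form:
[ -4  -1  0     0 ]
[  0   5  5     2 ]
[  0   0  1  19/5 ]
[  0   0  0     0 ]
Nonzero rows / pivot columns: 3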